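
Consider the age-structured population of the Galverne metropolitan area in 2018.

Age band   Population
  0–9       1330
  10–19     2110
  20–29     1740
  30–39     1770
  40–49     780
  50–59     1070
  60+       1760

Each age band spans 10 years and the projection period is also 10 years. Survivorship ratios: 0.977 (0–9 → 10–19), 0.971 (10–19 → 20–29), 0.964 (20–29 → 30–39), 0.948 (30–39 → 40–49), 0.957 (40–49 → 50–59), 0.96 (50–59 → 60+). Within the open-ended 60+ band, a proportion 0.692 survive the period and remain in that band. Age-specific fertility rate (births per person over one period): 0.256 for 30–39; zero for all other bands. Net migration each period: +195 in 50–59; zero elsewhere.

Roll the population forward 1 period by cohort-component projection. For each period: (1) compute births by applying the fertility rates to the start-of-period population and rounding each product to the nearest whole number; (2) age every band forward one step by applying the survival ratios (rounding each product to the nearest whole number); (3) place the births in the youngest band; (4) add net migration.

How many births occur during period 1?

453

After projecting period 1:
Births: 1770 * 0.256 = 453
10–19: 1330 * 0.977 = 1299
20–29: 2110 * 0.971 = 2049
30–39: 1740 * 0.964 = 1677
40–49: 1770 * 0.948 = 1678
50–59: 780 * 0.957 = 746
60+: 1070 * 0.96 + 1760 * 0.692 = 1027 + 1218 = 2245
Net migration: 50–59 + 195 → 941
→ [453, 1299, 2049, 1677, 1678, 941, 2245]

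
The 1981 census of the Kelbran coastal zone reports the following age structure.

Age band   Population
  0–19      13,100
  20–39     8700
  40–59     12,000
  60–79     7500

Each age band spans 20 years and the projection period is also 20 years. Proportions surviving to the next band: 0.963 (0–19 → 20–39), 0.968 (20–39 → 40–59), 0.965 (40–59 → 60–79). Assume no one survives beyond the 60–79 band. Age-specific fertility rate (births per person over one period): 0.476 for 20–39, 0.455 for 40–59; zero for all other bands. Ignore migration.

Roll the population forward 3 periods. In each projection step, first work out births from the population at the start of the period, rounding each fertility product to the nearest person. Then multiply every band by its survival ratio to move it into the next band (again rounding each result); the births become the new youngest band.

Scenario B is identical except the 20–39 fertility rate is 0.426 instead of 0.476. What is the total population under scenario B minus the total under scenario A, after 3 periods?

-1654

(Groups numbered youngest = 1 to oldest = 4.)
After projecting period 1:
Births: 8700 × 0.476 = 4141, 12000 × 0.455 = 5460 → total 9601
Group 2: 13100 × 0.963 = 12615
Group 3: 8700 × 0.968 = 8422
Group 4: 12000 × 0.965 = 11580
Population now: 0–19=9601, 20–39=12615, 40–59=8422, 60–79=11580
After projecting period 2:
Births: 12615 × 0.476 = 6005, 8422 × 0.455 = 3832 → total 9837
Group 2: 9601 × 0.963 = 9246
Group 3: 12615 × 0.968 = 12211
Group 4: 8422 × 0.965 = 8127
Population now: 0–19=9837, 20–39=9246, 40–59=12211, 60–79=8127
After projecting period 3:
Births: 9246 × 0.476 = 4401, 12211 × 0.455 = 5556 → total 9957
Group 2: 9837 × 0.963 = 9473
Group 3: 9246 × 0.968 = 8950
Group 4: 12211 × 0.965 = 11784
Population now: 0–19=9957, 20–39=9473, 40–59=8950, 60–79=11784
Scenario A total after 3 periods: 40164
Scenario B projection —
After projecting period 1:
Births: 8700 × 0.426 = 3706, 12000 × 0.455 = 5460 → total 9166
Group 2: 13100 × 0.963 = 12615
Group 3: 8700 × 0.968 = 8422
Group 4: 12000 × 0.965 = 11580
Population now: 0–19=9166, 20–39=12615, 40–59=8422, 60–79=11580
After projecting period 2:
Births: 12615 × 0.426 = 5374, 8422 × 0.455 = 3832 → total 9206
Group 2: 9166 × 0.963 = 8827
Group 3: 12615 × 0.968 = 12211
Group 4: 8422 × 0.965 = 8127
Population now: 0–19=9206, 20–39=8827, 40–59=12211, 60–79=8127
After projecting period 3:
Births: 8827 × 0.426 = 3760, 12211 × 0.455 = 5556 → total 9316
Group 2: 9206 × 0.963 = 8865
Group 3: 8827 × 0.968 = 8545
Group 4: 12211 × 0.965 = 11784
Population now: 0–19=9316, 20–39=8865, 40–59=8545, 60–79=11784
Scenario B total after 3 periods: 38510
Difference B − A = 38510 − 40164 = -1654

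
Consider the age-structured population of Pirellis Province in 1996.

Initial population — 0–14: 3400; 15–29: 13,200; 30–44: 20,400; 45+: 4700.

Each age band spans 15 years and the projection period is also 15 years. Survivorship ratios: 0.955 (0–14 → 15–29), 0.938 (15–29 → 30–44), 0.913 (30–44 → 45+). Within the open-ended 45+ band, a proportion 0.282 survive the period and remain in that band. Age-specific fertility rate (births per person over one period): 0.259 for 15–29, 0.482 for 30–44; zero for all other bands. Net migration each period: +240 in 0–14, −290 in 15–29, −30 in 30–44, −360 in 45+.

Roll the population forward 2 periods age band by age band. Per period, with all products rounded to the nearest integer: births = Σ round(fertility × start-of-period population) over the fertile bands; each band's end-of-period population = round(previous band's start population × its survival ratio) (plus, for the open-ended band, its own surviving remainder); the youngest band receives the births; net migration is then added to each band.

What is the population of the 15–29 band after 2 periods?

— Period 1 —
Births: 13200 × 0.259 = 3419, 20400 × 0.482 = 9833 → 13252
15–29: 3400 × 0.955 = 3247
30–44: 13200 × 0.938 = 12382
45+: 20400 × 0.913 + 4700 × 0.282 = 18625 + 1325 = 19950
Net migration: 0–14 + 240 → 13492; 15–29 − 290 → 2957; 30–44 − 30 → 12352; 45+ − 360 → 19590
→ [13492, 2957, 12352, 19590]
— Period 2 —
Births: 2957 × 0.259 = 766, 12352 × 0.482 = 5954 → 6720
15–29: 13492 × 0.955 = 12885
30–44: 2957 × 0.938 = 2774
45+: 12352 × 0.913 + 19590 × 0.282 = 11277 + 5524 = 16801
Net migration: 0–14 + 240 → 6960; 15–29 − 290 → 12595; 30–44 − 30 → 2744; 45+ − 360 → 16441
→ [6960, 12595, 2744, 16441]

12595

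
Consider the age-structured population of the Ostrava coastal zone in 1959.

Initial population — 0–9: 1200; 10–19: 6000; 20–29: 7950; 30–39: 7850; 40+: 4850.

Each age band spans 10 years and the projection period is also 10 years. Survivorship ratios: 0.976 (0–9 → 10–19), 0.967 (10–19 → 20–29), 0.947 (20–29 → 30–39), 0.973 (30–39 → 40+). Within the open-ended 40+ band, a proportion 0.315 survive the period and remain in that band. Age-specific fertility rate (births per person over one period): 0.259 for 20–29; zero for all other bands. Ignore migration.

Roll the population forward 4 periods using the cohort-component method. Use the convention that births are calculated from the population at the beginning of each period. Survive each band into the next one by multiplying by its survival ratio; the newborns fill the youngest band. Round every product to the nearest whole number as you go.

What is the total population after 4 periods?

Let band 1 be 0–9 through band 5 = 40+.
[period 1]
Births: 7950 × 0.259 = 2059
Band 2: 1200 × 0.976 = 1171
Band 3: 6000 × 0.967 = 5802
Band 4: 7950 × 0.947 = 7529
Band 5: 7850 × 0.973 + 4850 × 0.315 = 7638 + 1528 = 9166
Population now: 0–9=2059, 10–19=1171, 20–29=5802, 30–39=7529, 40+=9166
[period 2]
Births: 5802 × 0.259 = 1503
Band 2: 2059 × 0.976 = 2010
Band 3: 1171 × 0.967 = 1132
Band 4: 5802 × 0.947 = 5494
Band 5: 7529 × 0.973 + 9166 × 0.315 = 7326 + 2887 = 10213
Population now: 0–9=1503, 10–19=2010, 20–29=1132, 30–39=5494, 40+=10213
[period 3]
Births: 1132 × 0.259 = 293
Band 2: 1503 × 0.976 = 1467
Band 3: 2010 × 0.967 = 1944
Band 4: 1132 × 0.947 = 1072
Band 5: 5494 × 0.973 + 10213 × 0.315 = 5346 + 3217 = 8563
Population now: 0–9=293, 10–19=1467, 20–29=1944, 30–39=1072, 40+=8563
[period 4]
Births: 1944 × 0.259 = 503
Band 2: 293 × 0.976 = 286
Band 3: 1467 × 0.967 = 1419
Band 4: 1944 × 0.947 = 1841
Band 5: 1072 × 0.973 + 8563 × 0.315 = 1043 + 2697 = 3740
Population now: 0–9=503, 10–19=286, 20–29=1419, 30–39=1841, 40+=3740
Total after period 4: 503 + 286 + 1419 + 1841 + 3740 = 7789

7789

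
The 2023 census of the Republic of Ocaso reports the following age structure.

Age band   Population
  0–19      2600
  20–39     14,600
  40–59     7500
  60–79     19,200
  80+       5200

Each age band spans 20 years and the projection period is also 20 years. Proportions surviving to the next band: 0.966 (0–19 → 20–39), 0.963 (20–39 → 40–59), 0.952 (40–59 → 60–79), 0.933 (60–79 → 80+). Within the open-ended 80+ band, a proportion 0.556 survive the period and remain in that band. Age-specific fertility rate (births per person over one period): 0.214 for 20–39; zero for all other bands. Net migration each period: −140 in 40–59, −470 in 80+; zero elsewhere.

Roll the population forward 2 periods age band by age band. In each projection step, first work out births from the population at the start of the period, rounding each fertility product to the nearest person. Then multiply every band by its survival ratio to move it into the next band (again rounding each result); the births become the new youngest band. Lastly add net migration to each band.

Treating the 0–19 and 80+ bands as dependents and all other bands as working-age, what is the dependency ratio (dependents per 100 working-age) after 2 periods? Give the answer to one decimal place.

— Period 1 —
Births: 14600 * 0.214 = 3124
20–39: 2600 * 0.966 = 2512
40–59: 14600 * 0.963 = 14060
60–79: 7500 * 0.952 = 7140
80+: 19200 * 0.933 + 5200 * 0.556 = 17914 + 2891 = 20805
Net migration: 40–59 − 140 → 13920; 80+ − 470 → 20335
→ [3124, 2512, 13920, 7140, 20335]
— Period 2 —
Births: 2512 * 0.214 = 538
20–39: 3124 * 0.966 = 3018
40–59: 2512 * 0.963 = 2419
60–79: 13920 * 0.952 = 13252
80+: 7140 * 0.933 + 20335 * 0.556 = 6662 + 11306 = 17968
Net migration: 40–59 − 140 → 2279; 80+ − 470 → 17498
→ [538, 3018, 2279, 13252, 17498]
Dependents (band 0–19 + band 80+) = 538 + 17498 = 18036; working-age = 18549; ratio = 18036/18549 × 100 = 97.2

97.2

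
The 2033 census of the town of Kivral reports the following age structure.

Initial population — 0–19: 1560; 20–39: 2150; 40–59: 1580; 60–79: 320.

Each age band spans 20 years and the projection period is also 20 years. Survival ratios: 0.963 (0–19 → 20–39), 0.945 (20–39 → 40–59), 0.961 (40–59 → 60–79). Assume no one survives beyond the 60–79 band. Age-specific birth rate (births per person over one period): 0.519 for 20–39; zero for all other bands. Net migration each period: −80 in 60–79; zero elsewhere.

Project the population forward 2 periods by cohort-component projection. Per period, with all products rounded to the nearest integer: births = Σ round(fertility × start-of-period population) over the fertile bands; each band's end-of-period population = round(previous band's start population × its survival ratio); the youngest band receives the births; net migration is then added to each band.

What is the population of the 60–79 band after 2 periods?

1873

Numbering the groups 1..4 from youngest to oldest:
— Period 1 —
Births: 2150 × 0.519 = 1116
Group 2: 1560 × 0.963 = 1502
Group 3: 2150 × 0.945 = 2032
Group 4: 1580 × 0.961 = 1518
Net migration: Group 4 − 80 → 1438
End of period: [1116, 1502, 2032, 1438]
— Period 2 —
Births: 1502 × 0.519 = 780
Group 2: 1116 × 0.963 = 1075
Group 3: 1502 × 0.945 = 1419
Group 4: 2032 × 0.961 = 1953
Net migration: Group 4 − 80 → 1873
End of period: [780, 1075, 1419, 1873]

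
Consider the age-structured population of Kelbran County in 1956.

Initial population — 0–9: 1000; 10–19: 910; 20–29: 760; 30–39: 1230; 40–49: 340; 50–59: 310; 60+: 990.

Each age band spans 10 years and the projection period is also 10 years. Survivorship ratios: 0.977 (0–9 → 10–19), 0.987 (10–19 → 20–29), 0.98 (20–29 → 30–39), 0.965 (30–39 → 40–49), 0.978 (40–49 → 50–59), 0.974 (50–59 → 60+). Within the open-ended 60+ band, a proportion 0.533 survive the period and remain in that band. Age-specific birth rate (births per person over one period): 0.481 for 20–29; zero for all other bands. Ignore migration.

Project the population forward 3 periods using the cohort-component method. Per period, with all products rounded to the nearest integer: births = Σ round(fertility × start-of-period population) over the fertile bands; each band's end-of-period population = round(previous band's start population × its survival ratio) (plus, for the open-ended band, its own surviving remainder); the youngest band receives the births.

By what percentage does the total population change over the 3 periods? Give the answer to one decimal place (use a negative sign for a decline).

[period 1]
Births: 760 × 0.481 = 366
10–19: 1000 × 0.977 = 977
20–29: 910 × 0.987 = 898
30–39: 760 × 0.98 = 745
40–49: 1230 × 0.965 = 1187
50–59: 340 × 0.978 = 333
60+: 310 × 0.974 + 990 × 0.533 = 302 + 528 = 830
Giving 366 / 977 / 898 / 745 / 1187 / 333 / 830.
[period 2]
Births: 898 × 0.481 = 432
10–19: 366 × 0.977 = 358
20–29: 977 × 0.987 = 964
30–39: 898 × 0.98 = 880
40–49: 745 × 0.965 = 719
50–59: 1187 × 0.978 = 1161
60+: 333 × 0.974 + 830 × 0.533 = 324 + 442 = 766
Giving 432 / 358 / 964 / 880 / 719 / 1161 / 766.
[period 3]
Births: 964 × 0.481 = 464
10–19: 432 × 0.977 = 422
20–29: 358 × 0.987 = 353
30–39: 964 × 0.98 = 945
40–49: 880 × 0.965 = 849
50–59: 719 × 0.978 = 703
60+: 1161 × 0.974 + 766 × 0.533 = 1131 + 408 = 1539
Giving 464 / 422 / 353 / 945 / 849 / 703 / 1539.
Total: 5540 → 5275; change = -265; percentage change = -4.8%

-4.8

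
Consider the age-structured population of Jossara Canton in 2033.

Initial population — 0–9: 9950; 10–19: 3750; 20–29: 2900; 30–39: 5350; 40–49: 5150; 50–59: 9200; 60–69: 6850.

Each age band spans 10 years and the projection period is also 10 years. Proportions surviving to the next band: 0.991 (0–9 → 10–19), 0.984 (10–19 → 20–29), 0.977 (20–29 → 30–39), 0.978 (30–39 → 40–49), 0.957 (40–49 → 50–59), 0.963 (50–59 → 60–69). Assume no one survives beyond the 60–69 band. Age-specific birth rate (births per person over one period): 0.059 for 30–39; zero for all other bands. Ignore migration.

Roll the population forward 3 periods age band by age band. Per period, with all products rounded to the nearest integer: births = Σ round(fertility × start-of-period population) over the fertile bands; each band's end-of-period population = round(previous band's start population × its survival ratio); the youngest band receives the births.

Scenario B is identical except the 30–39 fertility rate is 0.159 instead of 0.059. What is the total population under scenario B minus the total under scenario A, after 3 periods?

1163

After projecting period 1:
Births: 5350 * 0.059 = 316
10–19: 9950 * 0.991 = 9860
20–29: 3750 * 0.984 = 3690
30–39: 2900 * 0.977 = 2833
40–49: 5350 * 0.978 = 5232
50–59: 5150 * 0.957 = 4929
60–69: 9200 * 0.963 = 8860
End of period: [316, 9860, 3690, 2833, 5232, 4929, 8860]
After projecting period 2:
Births: 2833 * 0.059 = 167
10–19: 316 * 0.991 = 313
20–29: 9860 * 0.984 = 9702
30–39: 3690 * 0.977 = 3605
40–49: 2833 * 0.978 = 2771
50–59: 5232 * 0.957 = 5007
60–69: 4929 * 0.963 = 4747
End of period: [167, 313, 9702, 3605, 2771, 5007, 4747]
After projecting period 3:
Births: 3605 * 0.059 = 213
10–19: 167 * 0.991 = 165
20–29: 313 * 0.984 = 308
30–39: 9702 * 0.977 = 9479
40–49: 3605 * 0.978 = 3526
50–59: 2771 * 0.957 = 2652
60–69: 5007 * 0.963 = 4822
End of period: [213, 165, 308, 9479, 3526, 2652, 4822]
Scenario A total after 3 periods: 21165
Scenario B projection —
After projecting period 1:
Births: 5350 * 0.159 = 851
10–19: 9950 * 0.991 = 9860
20–29: 3750 * 0.984 = 3690
30–39: 2900 * 0.977 = 2833
40–49: 5350 * 0.978 = 5232
50–59: 5150 * 0.957 = 4929
60–69: 9200 * 0.963 = 8860
End of period: [851, 9860, 3690, 2833, 5232, 4929, 8860]
After projecting period 2:
Births: 2833 * 0.159 = 450
10–19: 851 * 0.991 = 843
20–29: 9860 * 0.984 = 9702
30–39: 3690 * 0.977 = 3605
40–49: 2833 * 0.978 = 2771
50–59: 5232 * 0.957 = 5007
60–69: 4929 * 0.963 = 4747
End of period: [450, 843, 9702, 3605, 2771, 5007, 4747]
After projecting period 3:
Births: 3605 * 0.159 = 573
10–19: 450 * 0.991 = 446
20–29: 843 * 0.984 = 830
30–39: 9702 * 0.977 = 9479
40–49: 3605 * 0.978 = 3526
50–59: 2771 * 0.957 = 2652
60–69: 5007 * 0.963 = 4822
End of period: [573, 446, 830, 9479, 3526, 2652, 4822]
Scenario B total after 3 periods: 22328
Difference B − A = 22328 − 21165 = 1163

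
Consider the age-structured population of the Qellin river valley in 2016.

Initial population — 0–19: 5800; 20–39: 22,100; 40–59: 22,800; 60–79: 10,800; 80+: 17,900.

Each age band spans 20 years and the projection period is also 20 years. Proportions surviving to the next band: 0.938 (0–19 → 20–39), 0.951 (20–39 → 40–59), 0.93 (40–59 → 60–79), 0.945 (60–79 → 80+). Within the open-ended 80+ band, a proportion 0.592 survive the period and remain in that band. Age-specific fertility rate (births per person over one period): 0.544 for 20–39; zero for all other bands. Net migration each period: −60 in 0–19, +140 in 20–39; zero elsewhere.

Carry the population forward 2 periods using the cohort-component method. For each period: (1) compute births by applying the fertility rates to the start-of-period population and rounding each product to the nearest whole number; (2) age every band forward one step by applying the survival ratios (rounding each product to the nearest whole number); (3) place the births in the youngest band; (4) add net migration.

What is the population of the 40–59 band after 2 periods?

5307

After projecting period 1:
Births: 22100 × 0.544 = 12022
20–39: 5800 × 0.938 = 5440
40–59: 22100 × 0.951 = 21017
60–79: 22800 × 0.93 = 21204
80+: 10800 × 0.945 + 17900 × 0.592 = 10206 + 10597 = 20803
Net migration: 0–19 − 60 → 11962; 20–39 + 140 → 5580
Giving 11962 / 5580 / 21017 / 21204 / 20803.
After projecting period 2:
Births: 5580 × 0.544 = 3036
20–39: 11962 × 0.938 = 11220
40–59: 5580 × 0.951 = 5307
60–79: 21017 × 0.93 = 19546
80+: 21204 × 0.945 + 20803 × 0.592 = 20038 + 12315 = 32353
Net migration: 0–19 − 60 → 2976; 20–39 + 140 → 11360
Giving 2976 / 11360 / 5307 / 19546 / 32353.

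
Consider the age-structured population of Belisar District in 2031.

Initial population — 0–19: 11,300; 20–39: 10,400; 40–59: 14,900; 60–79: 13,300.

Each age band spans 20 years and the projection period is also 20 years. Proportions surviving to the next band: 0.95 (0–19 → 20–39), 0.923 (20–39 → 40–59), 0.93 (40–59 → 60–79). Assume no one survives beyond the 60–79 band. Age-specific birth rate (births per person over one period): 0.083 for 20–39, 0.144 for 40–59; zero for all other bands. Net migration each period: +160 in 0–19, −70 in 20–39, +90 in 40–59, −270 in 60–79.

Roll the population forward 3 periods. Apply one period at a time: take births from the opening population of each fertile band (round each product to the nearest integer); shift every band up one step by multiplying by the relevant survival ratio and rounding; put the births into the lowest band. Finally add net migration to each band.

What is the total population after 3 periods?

15856

— Period 1 —
Births: 10400 × 0.083 = 863 ; 14900 × 0.144 = 2146 → total 3009
20–39: 11300 × 0.95 = 10735
40–59: 10400 × 0.923 = 9599
60–79: 14900 × 0.93 = 13857
Net migration: 0–19 + 160 → 3169; 20–39 − 70 → 10665; 40–59 + 90 → 9689; 60–79 − 270 → 13587
→ [3169, 10665, 9689, 13587]
— Period 2 —
Births: 10665 × 0.083 = 885 ; 9689 × 0.144 = 1395 → total 2280
20–39: 3169 × 0.95 = 3011
40–59: 10665 × 0.923 = 9844
60–79: 9689 × 0.93 = 9011
Net migration: 0–19 + 160 → 2440; 20–39 − 70 → 2941; 40–59 + 90 → 9934; 60–79 − 270 → 8741
→ [2440, 2941, 9934, 8741]
— Period 3 —
Births: 2941 × 0.083 = 244 ; 9934 × 0.144 = 1430 → total 1674
20–39: 2440 × 0.95 = 2318
40–59: 2941 × 0.923 = 2715
60–79: 9934 × 0.93 = 9239
Net migration: 0–19 + 160 → 1834; 20–39 − 70 → 2248; 40–59 + 90 → 2805; 60–79 − 270 → 8969
→ [1834, 2248, 2805, 8969]
Total after period 3: 1834 + 2248 + 2805 + 8969 = 15856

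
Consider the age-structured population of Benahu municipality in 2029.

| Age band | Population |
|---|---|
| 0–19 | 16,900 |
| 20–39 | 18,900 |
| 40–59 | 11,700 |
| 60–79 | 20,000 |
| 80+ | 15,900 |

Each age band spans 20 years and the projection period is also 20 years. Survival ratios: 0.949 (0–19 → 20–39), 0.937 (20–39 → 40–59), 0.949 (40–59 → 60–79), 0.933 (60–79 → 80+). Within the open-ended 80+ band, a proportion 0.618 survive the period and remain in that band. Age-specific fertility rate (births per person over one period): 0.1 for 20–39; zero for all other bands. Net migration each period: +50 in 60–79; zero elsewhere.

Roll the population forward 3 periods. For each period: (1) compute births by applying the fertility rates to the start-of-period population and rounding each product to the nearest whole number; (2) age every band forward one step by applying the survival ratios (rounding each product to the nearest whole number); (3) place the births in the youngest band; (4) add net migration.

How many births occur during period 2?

1604

— Period 1 —
Births: 18900 * 0.1 = 1890
20–39: 16900 * 0.949 = 16038
40–59: 18900 * 0.937 = 17709
60–79: 11700 * 0.949 = 11103
80+: 20000 * 0.933 + 15900 * 0.618 = 18660 + 9826 = 28486
Net migration: 60–79 + 50 → 11153
Population now: 0–19=1890, 20–39=16038, 40–59=17709, 60–79=11153, 80+=28486
— Period 2 —
Births: 16038 * 0.1 = 1604
20–39: 1890 * 0.949 = 1794
40–59: 16038 * 0.937 = 15028
60–79: 17709 * 0.949 = 16806
80+: 11153 * 0.933 + 28486 * 0.618 = 10406 + 17604 = 28010
Net migration: 60–79 + 50 → 16856
Population now: 0–19=1604, 20–39=1794, 40–59=15028, 60–79=16856, 80+=28010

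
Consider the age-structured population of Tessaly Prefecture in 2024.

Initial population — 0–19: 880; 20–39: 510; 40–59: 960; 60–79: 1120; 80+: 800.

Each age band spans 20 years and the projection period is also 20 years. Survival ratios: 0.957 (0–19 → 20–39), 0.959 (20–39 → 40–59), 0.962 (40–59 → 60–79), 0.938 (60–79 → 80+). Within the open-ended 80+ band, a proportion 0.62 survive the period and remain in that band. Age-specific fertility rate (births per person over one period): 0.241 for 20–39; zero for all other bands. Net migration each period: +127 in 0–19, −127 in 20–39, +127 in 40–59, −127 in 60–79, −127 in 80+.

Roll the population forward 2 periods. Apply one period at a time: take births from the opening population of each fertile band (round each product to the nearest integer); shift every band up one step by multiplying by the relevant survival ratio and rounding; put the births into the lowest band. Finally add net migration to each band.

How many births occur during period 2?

(Bands numbered youngest = 1 to oldest = 5.)
— Period 1 —
Births: 510 × 0.241 = 123
Band 2: 880 × 0.957 = 842
Band 3: 510 × 0.959 = 489
Band 4: 960 × 0.962 = 924
Band 5: 1120 × 0.938 + 800 × 0.62 = 1051 + 496 = 1547
Net migration: Band 1 + 127 → 250; Band 2 − 127 → 715; Band 3 + 127 → 616; Band 4 − 127 → 797; Band 5 − 127 → 1420
→ [250, 715, 616, 797, 1420]
— Period 2 —
Births: 715 × 0.241 = 172
Band 2: 250 × 0.957 = 239
Band 3: 715 × 0.959 = 686
Band 4: 616 × 0.962 = 593
Band 5: 797 × 0.938 + 1420 × 0.62 = 748 + 880 = 1628
Net migration: Band 1 + 127 → 299; Band 2 − 127 → 112; Band 3 + 127 → 813; Band 4 − 127 → 466; Band 5 − 127 → 1501
→ [299, 112, 813, 466, 1501]

172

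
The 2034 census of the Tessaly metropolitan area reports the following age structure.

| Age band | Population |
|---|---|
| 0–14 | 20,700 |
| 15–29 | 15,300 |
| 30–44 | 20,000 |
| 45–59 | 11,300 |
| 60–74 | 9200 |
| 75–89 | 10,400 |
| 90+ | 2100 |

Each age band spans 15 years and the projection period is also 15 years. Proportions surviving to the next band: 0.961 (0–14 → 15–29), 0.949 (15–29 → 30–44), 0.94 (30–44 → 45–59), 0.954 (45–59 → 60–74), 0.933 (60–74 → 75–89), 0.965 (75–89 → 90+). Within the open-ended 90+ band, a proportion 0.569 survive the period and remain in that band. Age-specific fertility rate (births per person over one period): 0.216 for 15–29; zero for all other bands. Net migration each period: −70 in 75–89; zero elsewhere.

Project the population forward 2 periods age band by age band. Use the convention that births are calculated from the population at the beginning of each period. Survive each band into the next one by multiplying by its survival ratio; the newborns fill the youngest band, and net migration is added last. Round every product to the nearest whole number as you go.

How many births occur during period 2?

Let band 1 be 0–14 through band 7 = 90+.
After projecting period 1:
Births: 15300 × 0.216 = 3305
Band 2: 20700 × 0.961 = 19893
Band 3: 15300 × 0.949 = 14520
Band 4: 20000 × 0.94 = 18800
Band 5: 11300 × 0.954 = 10780
Band 6: 9200 × 0.933 = 8584
Band 7: 10400 × 0.965 + 2100 × 0.569 = 10036 + 1195 = 11231
Net migration: Band 6 − 70 → 8514
Giving 3305 / 19893 / 14520 / 18800 / 10780 / 8514 / 11231.
After projecting period 2:
Births: 19893 × 0.216 = 4297
Band 2: 3305 × 0.961 = 3176
Band 3: 19893 × 0.949 = 18878
Band 4: 14520 × 0.94 = 13649
Band 5: 18800 × 0.954 = 17935
Band 6: 10780 × 0.933 = 10058
Band 7: 8514 × 0.965 + 11231 × 0.569 = 8216 + 6390 = 14606
Net migration: Band 6 − 70 → 9988
Giving 4297 / 3176 / 18878 / 13649 / 17935 / 9988 / 14606.

4297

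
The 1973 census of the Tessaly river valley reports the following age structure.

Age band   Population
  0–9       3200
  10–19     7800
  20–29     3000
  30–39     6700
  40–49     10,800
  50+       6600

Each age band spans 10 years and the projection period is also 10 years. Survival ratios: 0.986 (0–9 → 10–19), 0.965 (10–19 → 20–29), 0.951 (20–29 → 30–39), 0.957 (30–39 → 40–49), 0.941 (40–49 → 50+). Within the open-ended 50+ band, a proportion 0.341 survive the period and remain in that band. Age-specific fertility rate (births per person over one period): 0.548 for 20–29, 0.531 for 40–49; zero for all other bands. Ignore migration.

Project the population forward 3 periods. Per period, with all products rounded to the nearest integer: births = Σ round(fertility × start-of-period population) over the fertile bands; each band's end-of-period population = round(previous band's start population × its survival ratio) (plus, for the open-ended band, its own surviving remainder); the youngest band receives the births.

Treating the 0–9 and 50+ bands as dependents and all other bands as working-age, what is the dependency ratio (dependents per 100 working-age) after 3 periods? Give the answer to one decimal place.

38.0

— Period 1 —
Births: 3000 × 0.548 = 1644  |  10800 × 0.531 = 5735 — total 7379
10–19: 3200 × 0.986 = 3155
20–29: 7800 × 0.965 = 7527
30–39: 3000 × 0.951 = 2853
40–49: 6700 × 0.957 = 6412
50+: 10800 × 0.941 + 6600 × 0.341 = 10163 + 2251 = 12414
Giving 7379 / 3155 / 7527 / 2853 / 6412 / 12414.
— Period 2 —
Births: 7527 × 0.548 = 4125  |  6412 × 0.531 = 3405 — total 7530
10–19: 7379 × 0.986 = 7276
20–29: 3155 × 0.965 = 3045
30–39: 7527 × 0.951 = 7158
40–49: 2853 × 0.957 = 2730
50+: 6412 × 0.941 + 12414 × 0.341 = 6034 + 4233 = 10267
Giving 7530 / 7276 / 3045 / 7158 / 2730 / 10267.
— Period 3 —
Births: 3045 × 0.548 = 1669  |  2730 × 0.531 = 1450 — total 3119
10–19: 7530 × 0.986 = 7425
20–29: 7276 × 0.965 = 7021
30–39: 3045 × 0.951 = 2896
40–49: 7158 × 0.957 = 6850
50+: 2730 × 0.941 + 10267 × 0.341 = 2569 + 3501 = 6070
Giving 3119 / 7425 / 7021 / 2896 / 6850 / 6070.
Dependents (band 0–9 + band 50+) = 3119 + 6070 = 9189; working-age = 24192; ratio = 9189/24192 × 100 = 38.0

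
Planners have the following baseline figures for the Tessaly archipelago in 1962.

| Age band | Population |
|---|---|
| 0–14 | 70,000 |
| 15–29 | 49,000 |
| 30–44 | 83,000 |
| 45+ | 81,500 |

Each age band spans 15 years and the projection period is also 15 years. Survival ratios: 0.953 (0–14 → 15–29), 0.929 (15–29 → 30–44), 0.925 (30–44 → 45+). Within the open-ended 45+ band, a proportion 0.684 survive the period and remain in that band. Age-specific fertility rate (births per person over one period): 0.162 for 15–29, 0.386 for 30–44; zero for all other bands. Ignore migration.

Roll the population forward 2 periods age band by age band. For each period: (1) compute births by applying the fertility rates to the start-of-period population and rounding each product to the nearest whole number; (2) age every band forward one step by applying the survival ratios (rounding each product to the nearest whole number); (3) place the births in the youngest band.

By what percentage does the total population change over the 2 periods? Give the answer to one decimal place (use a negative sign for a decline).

-7.9

Period 1:
Births: 49000 × 0.162 = 7938, 83000 × 0.386 = 32038 — total 39976
15–29: 70000 × 0.953 = 66710
30–44: 49000 × 0.929 = 45521
45+: 83000 × 0.925 + 81500 × 0.684 = 76775 + 55746 = 132521
→ [39976, 66710, 45521, 132521]
Period 2:
Births: 66710 × 0.162 = 10807, 45521 × 0.386 = 17571 — total 28378
15–29: 39976 × 0.953 = 38097
30–44: 66710 × 0.929 = 61974
45+: 45521 × 0.925 + 132521 × 0.684 = 42107 + 90644 = 132751
→ [28378, 38097, 61974, 132751]
Total: 283500 → 261200; change = -22300; percentage change = -7.9%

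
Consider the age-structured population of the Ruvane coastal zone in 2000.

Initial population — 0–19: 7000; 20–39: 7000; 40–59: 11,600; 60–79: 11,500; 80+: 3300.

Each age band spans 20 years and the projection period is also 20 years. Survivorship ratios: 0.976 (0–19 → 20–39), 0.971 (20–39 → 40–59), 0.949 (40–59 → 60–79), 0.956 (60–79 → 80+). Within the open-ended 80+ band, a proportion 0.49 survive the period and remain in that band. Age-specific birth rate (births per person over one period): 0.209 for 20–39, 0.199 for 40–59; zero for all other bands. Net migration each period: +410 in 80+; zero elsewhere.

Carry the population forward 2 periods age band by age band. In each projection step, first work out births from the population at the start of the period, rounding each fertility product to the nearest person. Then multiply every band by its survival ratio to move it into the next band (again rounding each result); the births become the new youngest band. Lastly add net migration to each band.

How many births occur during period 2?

2781

After projecting period 1:
Births: 7000 * 0.209 = 1463  |  11600 * 0.199 = 2308 — total 3771
20–39: 7000 * 0.976 = 6832
40–59: 7000 * 0.971 = 6797
60–79: 11600 * 0.949 = 11008
80+: 11500 * 0.956 + 3300 * 0.49 = 10994 + 1617 = 12611
Net migration: 80+ + 410 → 13021
Population now: 0–19=3771, 20–39=6832, 40–59=6797, 60–79=11008, 80+=13021
After projecting period 2:
Births: 6832 * 0.209 = 1428  |  6797 * 0.199 = 1353 — total 2781
20–39: 3771 * 0.976 = 3680
40–59: 6832 * 0.971 = 6634
60–79: 6797 * 0.949 = 6450
80+: 11008 * 0.956 + 13021 * 0.49 = 10524 + 6380 = 16904
Net migration: 80+ + 410 → 17314
Population now: 0–19=2781, 20–39=3680, 40–59=6634, 60–79=6450, 80+=17314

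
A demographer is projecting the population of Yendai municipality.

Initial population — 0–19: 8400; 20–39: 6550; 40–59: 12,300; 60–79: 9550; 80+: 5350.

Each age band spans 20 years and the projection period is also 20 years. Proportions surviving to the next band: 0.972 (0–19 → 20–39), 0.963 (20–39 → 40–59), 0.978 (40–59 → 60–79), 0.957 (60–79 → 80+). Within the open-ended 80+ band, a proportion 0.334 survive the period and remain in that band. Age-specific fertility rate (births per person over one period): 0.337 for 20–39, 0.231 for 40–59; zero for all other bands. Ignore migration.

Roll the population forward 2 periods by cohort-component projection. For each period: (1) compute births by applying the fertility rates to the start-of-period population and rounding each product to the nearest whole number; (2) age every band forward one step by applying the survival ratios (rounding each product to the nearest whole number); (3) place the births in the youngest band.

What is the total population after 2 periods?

After projecting period 1:
Births: 6550 × 0.337 = 2207, 12300 × 0.231 = 2841 — total 5048
20–39: 8400 × 0.972 = 8165
40–59: 6550 × 0.963 = 6308
60–79: 12300 × 0.978 = 12029
80+: 9550 × 0.957 + 5350 × 0.334 = 9139 + 1787 = 10926
→ [5048, 8165, 6308, 12029, 10926]
After projecting period 2:
Births: 8165 × 0.337 = 2752, 6308 × 0.231 = 1457 — total 4209
20–39: 5048 × 0.972 = 4907
40–59: 8165 × 0.963 = 7863
60–79: 6308 × 0.978 = 6169
80+: 12029 × 0.957 + 10926 × 0.334 = 11512 + 3649 = 15161
→ [4209, 4907, 7863, 6169, 15161]
Total after period 2: 4209 + 4907 + 7863 + 6169 + 15161 = 38309

38309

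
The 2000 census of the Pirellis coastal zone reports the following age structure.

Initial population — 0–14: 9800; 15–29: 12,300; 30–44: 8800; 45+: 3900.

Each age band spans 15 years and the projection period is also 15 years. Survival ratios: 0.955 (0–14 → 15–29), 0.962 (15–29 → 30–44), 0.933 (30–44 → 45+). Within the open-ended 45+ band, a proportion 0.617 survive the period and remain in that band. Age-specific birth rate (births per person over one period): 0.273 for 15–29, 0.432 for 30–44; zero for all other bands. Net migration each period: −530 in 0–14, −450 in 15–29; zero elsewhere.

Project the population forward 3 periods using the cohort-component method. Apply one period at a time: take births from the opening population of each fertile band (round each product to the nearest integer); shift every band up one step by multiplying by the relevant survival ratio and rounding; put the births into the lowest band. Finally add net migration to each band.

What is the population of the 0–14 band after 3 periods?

(Bands numbered youngest = 1 to oldest = 4.)
Period 1.
Births: 12300 × 0.273 = 3358 ; 8800 × 0.432 = 3802 — total 7160
Band 2: 9800 × 0.955 = 9359
Band 3: 12300 × 0.962 = 11833
Band 4: 8800 × 0.933 + 3900 × 0.617 = 8210 + 2406 = 10616
Net migration: Band 1 − 530 → 6630; Band 2 − 450 → 8909
Giving 6630 / 8909 / 11833 / 10616.
Period 2.
Births: 8909 × 0.273 = 2432 ; 11833 × 0.432 = 5112 — total 7544
Band 2: 6630 × 0.955 = 6332
Band 3: 8909 × 0.962 = 8570
Band 4: 11833 × 0.933 + 10616 × 0.617 = 11040 + 6550 = 17590
Net migration: Band 1 − 530 → 7014; Band 2 − 450 → 5882
Giving 7014 / 5882 / 8570 / 17590.
Period 3.
Births: 5882 × 0.273 = 1606 ; 8570 × 0.432 = 3702 — total 5308
Band 2: 7014 × 0.955 = 6698
Band 3: 5882 × 0.962 = 5658
Band 4: 8570 × 0.933 + 17590 × 0.617 = 7996 + 10853 = 18849
Net migration: Band 1 − 530 → 4778; Band 2 − 450 → 6248
Giving 4778 / 6248 / 5658 / 18849.

4778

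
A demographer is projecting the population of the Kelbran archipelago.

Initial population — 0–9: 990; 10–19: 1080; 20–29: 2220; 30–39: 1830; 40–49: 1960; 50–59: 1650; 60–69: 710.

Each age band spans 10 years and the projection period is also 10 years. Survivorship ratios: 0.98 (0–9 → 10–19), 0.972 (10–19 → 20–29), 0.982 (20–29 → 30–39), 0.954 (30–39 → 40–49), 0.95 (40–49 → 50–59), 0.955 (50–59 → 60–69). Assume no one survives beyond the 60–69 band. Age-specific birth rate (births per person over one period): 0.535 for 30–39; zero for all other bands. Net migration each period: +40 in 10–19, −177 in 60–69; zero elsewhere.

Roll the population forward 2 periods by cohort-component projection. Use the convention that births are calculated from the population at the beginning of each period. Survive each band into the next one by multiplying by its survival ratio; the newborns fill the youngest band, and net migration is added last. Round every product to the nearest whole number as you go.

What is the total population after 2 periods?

9518

Call the groups 1 to 7, youngest first.
Period 1.
Births: 1830 × 0.535 = 979
Group 2: 990 × 0.98 = 970
Group 3: 1080 × 0.972 = 1050
Group 4: 2220 × 0.982 = 2180
Group 5: 1830 × 0.954 = 1746
Group 6: 1960 × 0.95 = 1862
Group 7: 1650 × 0.955 = 1576
Net migration: Group 2 + 40 → 1010; Group 7 − 177 → 1399
End of period: [979, 1010, 1050, 2180, 1746, 1862, 1399]
Period 2.
Births: 2180 × 0.535 = 1166
Group 2: 979 × 0.98 = 959
Group 3: 1010 × 0.972 = 982
Group 4: 1050 × 0.982 = 1031
Group 5: 2180 × 0.954 = 2080
Group 6: 1746 × 0.95 = 1659
Group 7: 1862 × 0.955 = 1778
Net migration: Group 2 + 40 → 999; Group 7 − 177 → 1601
End of period: [1166, 999, 982, 1031, 2080, 1659, 1601]
Total after period 2: 1166 + 999 + 982 + 1031 + 2080 + 1659 + 1601 = 9518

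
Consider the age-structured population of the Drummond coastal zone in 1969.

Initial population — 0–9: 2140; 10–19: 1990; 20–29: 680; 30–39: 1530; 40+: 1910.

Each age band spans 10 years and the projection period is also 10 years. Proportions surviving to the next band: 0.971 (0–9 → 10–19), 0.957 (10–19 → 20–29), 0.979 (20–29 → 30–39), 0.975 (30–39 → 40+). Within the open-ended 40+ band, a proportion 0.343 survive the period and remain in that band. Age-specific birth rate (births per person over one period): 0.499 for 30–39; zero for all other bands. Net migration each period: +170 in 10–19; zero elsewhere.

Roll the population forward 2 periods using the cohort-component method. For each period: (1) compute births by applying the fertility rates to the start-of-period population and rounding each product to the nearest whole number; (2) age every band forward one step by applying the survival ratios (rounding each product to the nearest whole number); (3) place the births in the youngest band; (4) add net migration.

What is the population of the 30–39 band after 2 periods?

After projecting period 1:
Births: 1530 * 0.499 = 763
10–19: 2140 * 0.971 = 2078
20–29: 1990 * 0.957 = 1904
30–39: 680 * 0.979 = 666
40+: 1530 * 0.975 + 1910 * 0.343 = 1492 + 655 = 2147
Net migration: 10–19 + 170 → 2248
End of period: [763, 2248, 1904, 666, 2147]
After projecting period 2:
Births: 666 * 0.499 = 332
10–19: 763 * 0.971 = 741
20–29: 2248 * 0.957 = 2151
30–39: 1904 * 0.979 = 1864
40+: 666 * 0.975 + 2147 * 0.343 = 649 + 736 = 1385
Net migration: 10–19 + 170 → 911
End of period: [332, 911, 2151, 1864, 1385]

1864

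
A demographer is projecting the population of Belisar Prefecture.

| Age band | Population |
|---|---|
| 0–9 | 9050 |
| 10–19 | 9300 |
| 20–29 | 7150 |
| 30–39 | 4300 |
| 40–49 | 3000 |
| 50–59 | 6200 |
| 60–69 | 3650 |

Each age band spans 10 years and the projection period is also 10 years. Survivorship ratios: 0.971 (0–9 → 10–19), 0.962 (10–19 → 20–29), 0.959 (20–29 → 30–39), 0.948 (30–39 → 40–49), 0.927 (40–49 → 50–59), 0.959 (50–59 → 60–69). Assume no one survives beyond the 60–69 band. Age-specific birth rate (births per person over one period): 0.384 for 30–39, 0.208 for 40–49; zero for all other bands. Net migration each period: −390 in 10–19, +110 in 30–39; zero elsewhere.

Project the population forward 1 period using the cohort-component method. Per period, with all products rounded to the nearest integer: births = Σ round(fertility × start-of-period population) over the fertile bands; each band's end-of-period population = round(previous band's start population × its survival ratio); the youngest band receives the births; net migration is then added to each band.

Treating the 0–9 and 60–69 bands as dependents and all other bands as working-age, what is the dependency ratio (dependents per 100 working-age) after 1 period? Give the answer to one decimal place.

Period 1:
Births: 4300 * 0.384 = 1651 ; 3000 * 0.208 = 624 — total 2275
10–19: 9050 * 0.971 = 8788
20–29: 9300 * 0.962 = 8947
30–39: 7150 * 0.959 = 6857
40–49: 4300 * 0.948 = 4076
50–59: 3000 * 0.927 = 2781
60–69: 6200 * 0.959 = 5946
Net migration: 10–19 − 390 → 8398; 30–39 + 110 → 6967
Population now: 0–9=2275, 10–19=8398, 20–29=8947, 30–39=6967, 40–49=4076, 50–59=2781, 60–69=5946
Dependents (band 0–9 + band 60–69) = 2275 + 5946 = 8221; working-age = 31169; ratio = 8221/31169 × 100 = 26.4

26.4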